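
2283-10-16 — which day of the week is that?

Doomsday rule: the anchor day for the 2200s is Friday. For year 83: 83÷12 = 6 r 11, and 11÷4 = 2, so 6+11+2 = 19.
Friday + 19 ≡ Wednesday — that's 2283's doomsday.
In October the doomsday date is Oct 10.
Oct 16 is 6 days after Oct 10; 6 mod 7 = 6, so Wednesday + 6 = Tuesday.

Tuesday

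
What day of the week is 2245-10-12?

Sunday

Doomsday rule: the anchor day for the 2200s is Friday. For year 45: 45÷12 = 3 r 9, and 9÷4 = 2, so 3+9+2 = 14.
Friday + 14 ≡ Friday — that's 2245's doomsday.
In October the doomsday date is Oct 10.
Oct 12 is 2 days after Oct 10; 2 mod 7 = 2, so Friday + 2 = Sunday.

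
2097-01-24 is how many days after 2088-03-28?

Mar 28, 2088 → Mar 28, 2089: 365 days.
Mar 28, 2089 → Mar 28, 2090: 365 days.
Mar 28, 2090 → Mar 28, 2091: 365 days.
Mar 28, 2091 → Mar 28, 2092: 366 days (Feb 29, 2092 is in that span).
Mar 28, 2092 → Mar 28, 2093: 365 days.
Mar 28, 2093 → Mar 28, 2094: 365 days.
Mar 28, 2094 → Mar 28, 2095: 365 days.
Mar 28, 2095 → Mar 28, 2096: 366 days (Feb 29, 2096 is in that span).
Mar 28, 2096 → Apr 28, 2096: 31 days (March has 31).
Apr 28, 2096 → May 28, 2096: 30 days (April has 30).
May 28, 2096 → Jun 28, 2096: 31 days (May has 31).
Jun 28, 2096 → Jul 28, 2096: 30 days (June has 30).
Jul 28, 2096 → Aug 28, 2096: 31 days (July has 31).
Aug 28, 2096 → Sep 28, 2096: 31 days (August has 31).
Sep 28, 2096 → Oct 28, 2096: 30 days (September has 30).
Oct 28, 2096 → Nov 28, 2096: 31 days (October has 31).
Nov 28, 2096 → Dec 28, 2096: 30 days (November has 30).
Dec 28, 2096 → Jan 24, 2097: 27 days.
Total: 3224 days.

3224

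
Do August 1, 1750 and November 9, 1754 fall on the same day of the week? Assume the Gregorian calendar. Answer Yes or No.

Yes

From Aug 1, 1750 to Nov 9, 1754 is 1561 days.
1561 mod 7 = 0, so they are the same weekday.
(Aug 1, 1750 is a Saturday; Nov 9, 1754 is a Saturday.)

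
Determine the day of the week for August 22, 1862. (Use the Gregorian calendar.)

Doomsday rule: the anchor day for the 1800s is Friday. For year 62: 62÷12 = 5 r 2, and 2÷4 = 0, so 5+2+0 = 7.
Friday + 7 ≡ Friday — that's 1862's doomsday.
In August the doomsday date is Aug 8.
Aug 22 is 14 days after Aug 8; 14 mod 7 = 0, so Friday + 0 = Friday.

Friday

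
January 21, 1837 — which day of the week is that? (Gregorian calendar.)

Doomsday rule: the anchor day for the 1800s is Friday. For year 37: 37÷12 = 3 r 1, and 1÷4 = 0, so 3+1+0 = 4.
Friday + 4 ≡ Tuesday — that's 1837's doomsday.
In January the doomsday date is Jan 3 (1837 is not a leap year).
Jan 21 is 18 days after Jan 3; 18 mod 7 = 4, so Tuesday + 4 = Saturday.

Saturday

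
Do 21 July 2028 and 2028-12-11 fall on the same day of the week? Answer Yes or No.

No

From Jul 21, 2028 to Dec 11, 2028 is 143 days.
143 mod 7 = 3, so they are different weekdays.
(Jul 21, 2028 is a Friday; Dec 11, 2028 is a Monday.)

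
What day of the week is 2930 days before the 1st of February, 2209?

Saturday

First find the weekday of Feb 1, 2209. Doomsday rule: the anchor day for the 2200s is Friday. For year 09: 9÷12 = 0 r 9, and 9÷4 = 2, so 0+9+2 = 11.
Friday + 11 ≡ Tuesday — that's 2209's doomsday.
In February the doomsday date is Feb 28 (2209 is not a leap year).
Feb 1 is 27 days before Feb 28; 27 mod 7 = 6, so Tuesday − 6 = Wednesday.
2930 mod 7 = 4, so 2930 days before a Wednesday is Wednesday − 4 = Saturday.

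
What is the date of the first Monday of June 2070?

June 1, 2070 is a Sunday.
The first Monday is therefore June 2 (1 days later).

June 2, 2070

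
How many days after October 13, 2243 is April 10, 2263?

7119

Oct 13, 2243 → Oct 13, 2244: 366 days (Feb 29, 2244 is in that span).
Oct 13, 2244 → Oct 13, 2245: 365 days.
Oct 13, 2245 → Oct 13, 2246: 365 days.
Oct 13, 2246 → Oct 13, 2247: 365 days.
Oct 13, 2247 → Oct 13, 2248: 366 days (Feb 29, 2248 is in that span).
Oct 13, 2248 → Oct 13, 2249: 365 days.
Oct 13, 2249 → Oct 13, 2250: 365 days.
Oct 13, 2250 → Oct 13, 2251: 365 days.
Oct 13, 2251 → Oct 13, 2252: 366 days (Feb 29, 2252 is in that span).
Oct 13, 2252 → Oct 13, 2253: 365 days.
Oct 13, 2253 → Oct 13, 2254: 365 days.
Oct 13, 2254 → Oct 13, 2255: 365 days.
Oct 13, 2255 → Oct 13, 2256: 366 days (Feb 29, 2256 is in that span).
Oct 13, 2256 → Oct 13, 2257: 365 days.
Oct 13, 2257 → Oct 13, 2258: 365 days.
Oct 13, 2258 → Oct 13, 2259: 365 days.
Oct 13, 2259 → Oct 13, 2260: 366 days (Feb 29, 2260 is in that span).
Oct 13, 2260 → Oct 13, 2261: 365 days.
Oct 13, 2261 → Oct 13, 2262: 365 days.
Oct 13, 2262 → Nov 13, 2262: 31 days (October has 31).
Nov 13, 2262 → Dec 13, 2262: 30 days (November has 30).
Dec 13, 2262 → Jan 13, 2263: 31 days (December has 31).
Jan 13, 2263 → Feb 13, 2263: 31 days (January has 31).
Feb 13, 2263 → Mar 13, 2263: 28 days (February has 28).
Mar 13, 2263 → Apr 10, 2263: 28 days.
Total: 7119 days.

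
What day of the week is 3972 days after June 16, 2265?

First find the weekday of Jun 16, 2265. Doomsday rule: the anchor day for the 2200s is Friday. For year 65: 65÷12 = 5 r 5, and 5÷4 = 1, so 5+5+1 = 11.
Friday + 11 ≡ Tuesday — that's 2265's doomsday.
In June the doomsday date is Jun 6.
Jun 16 is 10 days after Jun 6; 10 mod 7 = 3, so Tuesday + 3 = Friday.
3972 mod 7 = 3, so 3972 days after a Friday is Friday + 3 = Monday.

Monday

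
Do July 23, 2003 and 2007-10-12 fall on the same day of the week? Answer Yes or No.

No

From Jul 23, 2003 to Oct 12, 2007 is 1542 days.
1542 mod 7 = 2, so they are different weekdays.
(Jul 23, 2003 is a Wednesday; Oct 12, 2007 is a Friday.)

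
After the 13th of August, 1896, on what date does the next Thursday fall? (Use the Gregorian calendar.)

Aug 13, 1896 is a Thursday.
From Thursday to the next Thursday is 7 days.
Aug 13, 1896 + 7 = Aug 20, 1896.

August 20, 1896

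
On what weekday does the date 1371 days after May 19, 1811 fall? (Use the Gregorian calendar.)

Saturday

First find the weekday of May 19, 1811. Doomsday rule: the anchor day for the 1800s is Friday. For year 11: 11÷12 = 0 r 11, and 11÷4 = 2, so 0+11+2 = 13.
Friday + 13 ≡ Thursday — that's 1811's doomsday.
In May the doomsday date is May 9.
May 19 is 10 days after May 9; 10 mod 7 = 3, so Thursday + 3 = Sunday.
1371 mod 7 = 6, so 1371 days after a Sunday is Sunday + 6 = Saturday.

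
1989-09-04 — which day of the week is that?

Monday

Doomsday rule: the anchor day for the 1900s is Wednesday. For year 89: 89÷12 = 7 r 5, and 5÷4 = 1, so 7+5+1 = 13.
Wednesday + 13 ≡ Tuesday — that's 1989's doomsday.
In September the doomsday date is Sep 5.
Sep 4 is 1 day before Sep 5; 1 mod 7 = 1, so Tuesday − 1 = Monday.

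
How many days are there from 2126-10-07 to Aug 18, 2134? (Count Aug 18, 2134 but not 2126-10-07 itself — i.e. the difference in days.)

2872

Oct 7, 2126 → Oct 7, 2127: 365 days.
Oct 7, 2127 → Oct 7, 2128: 366 days (Feb 29, 2128 is in that span).
Oct 7, 2128 → Oct 7, 2129: 365 days.
Oct 7, 2129 → Oct 7, 2130: 365 days.
Oct 7, 2130 → Oct 7, 2131: 365 days.
Oct 7, 2131 → Oct 7, 2132: 366 days (Feb 29, 2132 is in that span).
Oct 7, 2132 → Oct 7, 2133: 365 days.
Oct 7, 2133 → Nov 7, 2133: 31 days (October has 31).
Nov 7, 2133 → Dec 7, 2133: 30 days (November has 30).
Dec 7, 2133 → Jan 7, 2134: 31 days (December has 31).
Jan 7, 2134 → Feb 7, 2134: 31 days (January has 31).
Feb 7, 2134 → Mar 7, 2134: 28 days (February has 28).
Mar 7, 2134 → Apr 7, 2134: 31 days (March has 31).
Apr 7, 2134 → May 7, 2134: 30 days (April has 30).
May 7, 2134 → Jun 7, 2134: 31 days (May has 31).
Jun 7, 2134 → Jul 7, 2134: 30 days (June has 30).
Jul 7, 2134 → Aug 7, 2134: 31 days (July has 31).
Aug 7, 2134 → Aug 18, 2134: 11 days.
Total: 2872 days.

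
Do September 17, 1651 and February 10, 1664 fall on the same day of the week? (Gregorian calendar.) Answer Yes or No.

Yes

From Sep 17, 1651 to Feb 10, 1664 is 4529 days.
4529 mod 7 = 0, so they are the same weekday.
(Sep 17, 1651 is a Sunday; Feb 10, 1664 is a Sunday.)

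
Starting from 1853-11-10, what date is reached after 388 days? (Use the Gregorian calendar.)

Nov has 30 days: +21 → Dec 1, 1853 (367 left).
Dec has 31 days: +31 → Jan 1, 1854 (336 left).
Jan has 31 days: +31 → Feb 1, 1854 (305 left).
Feb has 28 days: +28 → Mar 1, 1854 (277 left).
Mar has 31 days: +31 → Apr 1, 1854 (246 left).
Apr has 30 days: +30 → May 1, 1854 (216 left).
May has 31 days: +31 → Jun 1, 1854 (185 left).
Jun has 30 days: +30 → Jul 1, 1854 (155 left).
Jul has 31 days: +31 → Aug 1, 1854 (124 left).
Aug has 31 days: +31 → Sep 1, 1854 (93 left).
Sep has 30 days: +30 → Oct 1, 1854 (63 left).
Oct has 31 days: +31 → Nov 1, 1854 (32 left).
Nov has 30 days: +30 → Dec 1, 1854 (2 left).
+2 → Dec 3, 1854.

December 3, 1854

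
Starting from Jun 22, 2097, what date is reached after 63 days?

August 24, 2097

Jun has 30 days: +9 → Jul 1, 2097 (54 left).
Jul has 31 days: +31 → Aug 1, 2097 (23 left).
+23 → Aug 24, 2097.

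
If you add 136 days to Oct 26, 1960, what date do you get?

Oct has 31 days: +6 → Nov 1, 1960 (130 left).
Nov has 30 days: +30 → Dec 1, 1960 (100 left).
Dec has 31 days: +31 → Jan 1, 1961 (69 left).
Jan has 31 days: +31 → Feb 1, 1961 (38 left).
Feb has 28 days: +28 → Mar 1, 1961 (10 left).
+10 → Mar 11, 1961.

March 11, 1961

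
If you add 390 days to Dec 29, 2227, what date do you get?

January 22, 2229

Dec has 31 days: +3 → Jan 1, 2228 (387 left).
Jan has 31 days: +31 → Feb 1, 2228 (356 left).
Feb has 29 days: +29 → Mar 1, 2228 (327 left).
Mar has 31 days: +31 → Apr 1, 2228 (296 left).
Apr has 30 days: +30 → May 1, 2228 (266 left).
May has 31 days: +31 → Jun 1, 2228 (235 left).
Jun has 30 days: +30 → Jul 1, 2228 (205 left).
Jul has 31 days: +31 → Aug 1, 2228 (174 left).
Aug has 31 days: +31 → Sep 1, 2228 (143 left).
Sep has 30 days: +30 → Oct 1, 2228 (113 left).
Oct has 31 days: +31 → Nov 1, 2228 (82 left).
Nov has 30 days: +30 → Dec 1, 2228 (52 left).
Dec has 31 days: +31 → Jan 1, 2229 (21 left).
+21 → Jan 22, 2229.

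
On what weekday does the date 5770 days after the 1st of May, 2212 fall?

First find the weekday of May 1, 2212. Doomsday rule: the anchor day for the 2200s is Friday. For year 12: 12÷12 = 1 r 0, and 0÷4 = 0, so 1+0+0 = 1.
Friday + 1 ≡ Saturday — that's 2212's doomsday.
In May the doomsday date is May 9.
May 1 is 8 days before May 9; 8 mod 7 = 1, so Saturday − 1 = Friday.
5770 mod 7 = 2, so 5770 days after a Friday is Friday + 2 = Sunday.

Sunday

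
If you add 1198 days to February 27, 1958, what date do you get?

+365 (one year) → Feb 27, 1959 (833 left).
+365 (one year) → Feb 27, 1960 (468 left).
+366 (one year; includes Feb 29, 1960) → Feb 27, 1961 (102 left).
Feb has 28 days: +2 → Mar 1, 1961 (100 left).
Mar has 31 days: +31 → Apr 1, 1961 (69 left).
Apr has 30 days: +30 → May 1, 1961 (39 left).
May has 31 days: +31 → Jun 1, 1961 (8 left).
+8 → Jun 9, 1961.

June 9, 1961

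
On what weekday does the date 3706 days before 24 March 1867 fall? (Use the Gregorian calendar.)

Mar 24, 1867 is a Sunday.
3706 mod 7 = 3, so 3706 days before a Sunday is Sunday − 3 = Thursday.

Thursday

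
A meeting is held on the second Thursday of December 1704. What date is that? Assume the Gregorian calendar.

December 11, 1704

December 1, 1704 is a Monday.
The first Thursday is therefore December 4 (3 days later).
The second Thursday is 4 + 1×7 = December 11.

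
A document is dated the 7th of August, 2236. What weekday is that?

Sunday

January 1, 2236 is a Friday.
Jan 1, 2236 → Feb 1, 2236: 31 days (January has 31).
Feb 1, 2236 → Mar 1, 2236: 29 days (February has 29).
Mar 1, 2236 → Apr 1, 2236: 31 days (March has 31).
Apr 1, 2236 → May 1, 2236: 30 days (April has 30).
May 1, 2236 → Jun 1, 2236: 31 days (May has 31).
Jun 1, 2236 → Jul 1, 2236: 30 days (June has 30).
Jul 1, 2236 → Aug 1, 2236: 31 days (July has 31).
Aug 1, 2236 → Aug 7, 2236: 6 days.
Total: 219 days.
219 mod 7 = 2, so Friday + 2 = Sunday.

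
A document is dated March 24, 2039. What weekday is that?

Thursday

January 1, 2039 is a Saturday.
Jan 1, 2039 → Feb 1, 2039: 31 days (January has 31).
Feb 1, 2039 → Mar 1, 2039: 28 days (February has 28).
Mar 1, 2039 → Mar 24, 2039: 23 days.
Total: 82 days.
82 mod 7 = 5, so Saturday + 5 = Thursday.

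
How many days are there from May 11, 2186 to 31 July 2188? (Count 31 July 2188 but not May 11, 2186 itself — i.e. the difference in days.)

812

May 11, 2186 → May 11, 2187: 365 days.
May 11, 2187 → May 11, 2188: 366 days (Feb 29, 2188 is in that span).
May 11, 2188 → Jun 11, 2188: 31 days (May has 31).
Jun 11, 2188 → Jul 11, 2188: 30 days (June has 30).
Jul 11, 2188 → Jul 31, 2188: 20 days.
Total: 812 days.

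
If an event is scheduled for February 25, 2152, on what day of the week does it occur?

Friday

Doomsday rule: the anchor day for the 2100s is Sunday. For year 52: 52÷12 = 4 r 4, and 4÷4 = 1, so 4+4+1 = 9.
Sunday + 9 ≡ Tuesday — that's 2152's doomsday.
In February the doomsday date is Feb 29 (2152 is a leap year (divisible by 4)).
Feb 25 is 4 days before Feb 29; 4 mod 7 = 4, so Tuesday − 4 = Friday.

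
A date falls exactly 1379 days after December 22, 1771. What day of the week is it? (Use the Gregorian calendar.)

First find the weekday of Dec 22, 1771. Doomsday rule: the anchor day for the 1700s is Sunday. For year 71: 71÷12 = 5 r 11, and 11÷4 = 2, so 5+11+2 = 18.
Sunday + 18 ≡ Thursday — that's 1771's doomsday.
In December the doomsday date is Dec 12.
Dec 22 is 10 days after Dec 12; 10 mod 7 = 3, so Thursday + 3 = Sunday.
1379 mod 7 = 0, so 1379 days after a Sunday is Sunday + 0 = Sunday.

Sunday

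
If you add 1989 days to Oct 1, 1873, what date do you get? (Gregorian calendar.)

+365 (one year) → Oct 1, 1874 (1624 left).
+365 (one year) → Oct 1, 1875 (1259 left).
+366 (one year; includes Feb 29, 1876) → Oct 1, 1876 (893 left).
+365 (one year) → Oct 1, 1877 (528 left).
+365 (one year) → Oct 1, 1878 (163 left).
Oct has 31 days: +31 → Nov 1, 1878 (132 left).
Nov has 30 days: +30 → Dec 1, 1878 (102 left).
Dec has 31 days: +31 → Jan 1, 1879 (71 left).
Jan has 31 days: +31 → Feb 1, 1879 (40 left).
Feb has 28 days: +28 → Mar 1, 1879 (12 left).
+12 → Mar 13, 1879.

March 13, 1879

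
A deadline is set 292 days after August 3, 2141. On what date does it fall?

Aug has 31 days: +29 → Sep 1, 2141 (263 left).
Sep has 30 days: +30 → Oct 1, 2141 (233 left).
Oct has 31 days: +31 → Nov 1, 2141 (202 left).
Nov has 30 days: +30 → Dec 1, 2141 (172 left).
Dec has 31 days: +31 → Jan 1, 2142 (141 left).
Jan has 31 days: +31 → Feb 1, 2142 (110 left).
Feb has 28 days: +28 → Mar 1, 2142 (82 left).
Mar has 31 days: +31 → Apr 1, 2142 (51 left).
Apr has 30 days: +30 → May 1, 2142 (21 left).
+21 → May 22, 2142.

May 22, 2142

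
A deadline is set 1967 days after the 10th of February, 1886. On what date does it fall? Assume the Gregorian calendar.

+365 (one year) → Feb 10, 1887 (1602 left).
+365 (one year) → Feb 10, 1888 (1237 left).
+366 (one year; includes Feb 29, 1888) → Feb 10, 1889 (871 left).
+365 (one year) → Feb 10, 1890 (506 left).
+365 (one year) → Feb 10, 1891 (141 left).
Feb has 28 days: +19 → Mar 1, 1891 (122 left).
Mar has 31 days: +31 → Apr 1, 1891 (91 left).
Apr has 30 days: +30 → May 1, 1891 (61 left).
May has 31 days: +31 → Jun 1, 1891 (30 left).
Jun has 30 days: +30 → Jul 1, 1891 (0 left).

July 1, 1891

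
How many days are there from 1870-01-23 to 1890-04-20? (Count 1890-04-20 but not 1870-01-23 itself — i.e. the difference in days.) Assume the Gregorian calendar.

7392

Jan 23, 1870 → Jan 23, 1871: 365 days.
Jan 23, 1871 → Jan 23, 1872: 365 days.
Jan 23, 1872 → Jan 23, 1873: 366 days (Feb 29, 1872 is in that span).
Jan 23, 1873 → Jan 23, 1874: 365 days.
Jan 23, 1874 → Jan 23, 1875: 365 days.
Jan 23, 1875 → Jan 23, 1876: 365 days.
Jan 23, 1876 → Jan 23, 1877: 366 days (Feb 29, 1876 is in that span).
Jan 23, 1877 → Jan 23, 1878: 365 days.
Jan 23, 1878 → Jan 23, 1879: 365 days.
Jan 23, 1879 → Jan 23, 1880: 365 days.
Jan 23, 1880 → Jan 23, 1881: 366 days (Feb 29, 1880 is in that span).
Jan 23, 1881 → Jan 23, 1882: 365 days.
Jan 23, 1882 → Jan 23, 1883: 365 days.
Jan 23, 1883 → Jan 23, 1884: 365 days.
Jan 23, 1884 → Jan 23, 1885: 366 days (Feb 29, 1884 is in that span).
Jan 23, 1885 → Jan 23, 1886: 365 days.
Jan 23, 1886 → Jan 23, 1887: 365 days.
Jan 23, 1887 → Jan 23, 1888: 365 days.
Jan 23, 1888 → Jan 23, 1889: 366 days (Feb 29, 1888 is in that span).
Jan 23, 1889 → Jan 23, 1890: 365 days.
Jan 23, 1890 → Feb 23, 1890: 31 days (January has 31).
Feb 23, 1890 → Mar 23, 1890: 28 days (February has 28).
Mar 23, 1890 → Apr 20, 1890: 28 days.
Total: 7392 days.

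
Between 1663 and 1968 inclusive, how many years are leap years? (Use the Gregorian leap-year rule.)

74

Multiples of 4 in [1663,1968]: 77.
Of those, multiples of 100: 3 (not leap unless ÷400).
Multiples of 400: 0.
Leap years = 77 − 3 + 0 = 74.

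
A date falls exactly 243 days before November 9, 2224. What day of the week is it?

Thursday

First find the weekday of Nov 9, 2224. Doomsday rule: the anchor day for the 2200s is Friday. For year 24: 24÷12 = 2 r 0, and 0÷4 = 0, so 2+0+0 = 2.
Friday + 2 ≡ Sunday — that's 2224's doomsday.
In November the doomsday date is Nov 7.
Nov 9 is 2 days after Nov 7; 2 mod 7 = 2, so Sunday + 2 = Tuesday.
243 mod 7 = 5, so 243 days before a Tuesday is Tuesday − 5 = Thursday.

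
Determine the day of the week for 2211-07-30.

Doomsday rule: the anchor day for the 2200s is Friday. For year 11: 11÷12 = 0 r 11, and 11÷4 = 2, so 0+11+2 = 13.
Friday + 13 ≡ Thursday — that's 2211's doomsday.
In July the doomsday date is Jul 11.
Jul 30 is 19 days after Jul 11; 19 mod 7 = 5, so Thursday + 5 = Tuesday.

Tuesday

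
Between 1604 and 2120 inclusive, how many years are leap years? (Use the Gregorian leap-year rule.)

126

Multiples of 4 in [1604,2120]: 130.
Of those, multiples of 100: 5 (not leap unless ÷400).
Multiples of 400: 1.
Leap years = 130 − 5 + 1 = 126.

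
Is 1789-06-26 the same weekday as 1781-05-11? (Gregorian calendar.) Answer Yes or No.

Yes

From May 11, 1781 to Jun 26, 1789 is 2968 days.
2968 mod 7 = 0, so they are the same weekday.
(May 11, 1781 is a Friday; Jun 26, 1789 is a Friday.)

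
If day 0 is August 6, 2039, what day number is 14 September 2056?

6249

Aug 6, 2039 → Aug 6, 2040: 366 days (Feb 29, 2040 is in that span).
Aug 6, 2040 → Aug 6, 2041: 365 days.
Aug 6, 2041 → Aug 6, 2042: 365 days.
Aug 6, 2042 → Aug 6, 2043: 365 days.
Aug 6, 2043 → Aug 6, 2044: 366 days (Feb 29, 2044 is in that span).
Aug 6, 2044 → Aug 6, 2045: 365 days.
Aug 6, 2045 → Aug 6, 2046: 365 days.
Aug 6, 2046 → Aug 6, 2047: 365 days.
Aug 6, 2047 → Aug 6, 2048: 366 days (Feb 29, 2048 is in that span).
Aug 6, 2048 → Aug 6, 2049: 365 days.
Aug 6, 2049 → Aug 6, 2050: 365 days.
Aug 6, 2050 → Aug 6, 2051: 365 days.
Aug 6, 2051 → Aug 6, 2052: 366 days (Feb 29, 2052 is in that span).
Aug 6, 2052 → Aug 6, 2053: 365 days.
Aug 6, 2053 → Aug 6, 2054: 365 days.
Aug 6, 2054 → Aug 6, 2055: 365 days.
Aug 6, 2055 → Aug 6, 2056: 366 days (Feb 29, 2056 is in that span).
Aug 6, 2056 → Sep 6, 2056: 31 days (August has 31).
Sep 6, 2056 → Sep 14, 2056: 8 days.
Total: 6249 days.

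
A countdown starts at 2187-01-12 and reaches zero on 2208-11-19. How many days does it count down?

7981

Jan 12, 2187 → Jan 12, 2188: 365 days.
Jan 12, 2188 → Jan 12, 2189: 366 days (Feb 29, 2188 is in that span).
Jan 12, 2189 → Jan 12, 2190: 365 days.
Jan 12, 2190 → Jan 12, 2191: 365 days.
Jan 12, 2191 → Jan 12, 2192: 365 days.
Jan 12, 2192 → Jan 12, 2193: 366 days (Feb 29, 2192 is in that span).
Jan 12, 2193 → Jan 12, 2194: 365 days.
Jan 12, 2194 → Jan 12, 2195: 365 days.
Jan 12, 2195 → Jan 12, 2196: 365 days.
Jan 12, 2196 → Jan 12, 2197: 366 days (Feb 29, 2196 is in that span).
Jan 12, 2197 → Jan 12, 2198: 365 days.
Jan 12, 2198 → Jan 12, 2199: 365 days.
Jan 12, 2199 → Jan 12, 2200: 365 days.
Jan 12, 2200 → Jan 12, 2201: 365 days.
Jan 12, 2201 → Jan 12, 2202: 365 days.
Jan 12, 2202 → Jan 12, 2203: 365 days.
Jan 12, 2203 → Jan 12, 2204: 365 days.
Jan 12, 2204 → Jan 12, 2205: 366 days (Feb 29, 2204 is in that span).
Jan 12, 2205 → Jan 12, 2206: 365 days.
Jan 12, 2206 → Jan 12, 2207: 365 days.
Jan 12, 2207 → Jan 12, 2208: 365 days.
Jan 12, 2208 → Feb 12, 2208: 31 days (January has 31).
Feb 12, 2208 → Mar 12, 2208: 29 days (February has 29).
Mar 12, 2208 → Apr 12, 2208: 31 days (March has 31).
Apr 12, 2208 → May 12, 2208: 30 days (April has 30).
May 12, 2208 → Jun 12, 2208: 31 days (May has 31).
Jun 12, 2208 → Jul 12, 2208: 30 days (June has 30).
Jul 12, 2208 → Aug 12, 2208: 31 days (July has 31).
Aug 12, 2208 → Sep 12, 2208: 31 days (August has 31).
Sep 12, 2208 → Oct 12, 2208: 30 days (September has 30).
Oct 12, 2208 → Nov 12, 2208: 31 days (October has 31).
Nov 12, 2208 → Nov 19, 2208: 7 days.
Total: 7981 days.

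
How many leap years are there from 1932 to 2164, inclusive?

Multiples of 4 in [1932,2164]: 59.
Of those, multiples of 100: 2 (not leap unless ÷400).
Multiples of 400: 1.
Leap years = 59 − 2 + 1 = 58.

58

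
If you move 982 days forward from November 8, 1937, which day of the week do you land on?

Wednesday

First find the weekday of Nov 8, 1937. Doomsday rule: the anchor day for the 1900s is Wednesday. For year 37: 37÷12 = 3 r 1, and 1÷4 = 0, so 3+1+0 = 4.
Wednesday + 4 ≡ Sunday — that's 1937's doomsday.
In November the doomsday date is Nov 7.
Nov 8 is 1 day after Nov 7; 1 mod 7 = 1, so Sunday + 1 = Monday.
982 mod 7 = 2, so 982 days after a Monday is Monday + 2 = Wednesday.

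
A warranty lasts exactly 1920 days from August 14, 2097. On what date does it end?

+365 (one year) → Aug 14, 2098 (1555 left).
+365 (one year) → Aug 14, 2099 (1190 left).
+365 (one year) → Aug 14, 2100 (825 left).
+365 (one year) → Aug 14, 2101 (460 left).
+365 (one year) → Aug 14, 2102 (95 left).
Aug has 31 days: +18 → Sep 1, 2102 (77 left).
Sep has 30 days: +30 → Oct 1, 2102 (47 left).
Oct has 31 days: +31 → Nov 1, 2102 (16 left).
+16 → Nov 17, 2102.

November 17, 2102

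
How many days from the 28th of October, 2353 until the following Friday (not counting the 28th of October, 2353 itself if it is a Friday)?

2

Oct 28, 2353 is a Wednesday.
From Wednesday to the next Friday is 2 days.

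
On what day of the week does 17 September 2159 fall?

Monday

Doomsday rule: the anchor day for the 2100s is Sunday. For year 59: 59÷12 = 4 r 11, and 11÷4 = 2, so 4+11+2 = 17.
Sunday + 17 ≡ Wednesday — that's 2159's doomsday.
In September the doomsday date is Sep 5.
Sep 17 is 12 days after Sep 5; 12 mod 7 = 5, so Wednesday + 5 = Monday.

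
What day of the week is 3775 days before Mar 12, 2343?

Wednesday

First find the weekday of Mar 12, 2343. Doomsday rule: the anchor day for the 2300s is Wednesday. For year 43: 43÷12 = 3 r 7, and 7÷4 = 1, so 3+7+1 = 11.
Wednesday + 11 ≡ Sunday — that's 2343's doomsday.
In March the doomsday date is Mar 14.
Mar 12 is 2 days before Mar 14; 2 mod 7 = 2, so Sunday − 2 = Friday.
3775 mod 7 = 2, so 3775 days before a Friday is Friday − 2 = Wednesday.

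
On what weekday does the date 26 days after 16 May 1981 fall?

Thursday

May 16, 1981 is a Saturday.
26 mod 7 = 5, so 26 days after a Saturday is Saturday + 5 = Thursday.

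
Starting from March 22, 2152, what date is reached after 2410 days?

+365 (one year) → Mar 22, 2153 (2045 left).
+365 (one year) → Mar 22, 2154 (1680 left).
+365 (one year) → Mar 22, 2155 (1315 left).
+366 (one year; includes Feb 29, 2156) → Mar 22, 2156 (949 left).
+365 (one year) → Mar 22, 2157 (584 left).
+365 (one year) → Mar 22, 2158 (219 left).
Mar has 31 days: +10 → Apr 1, 2158 (209 left).
Apr has 30 days: +30 → May 1, 2158 (179 left).
May has 31 days: +31 → Jun 1, 2158 (148 left).
Jun has 30 days: +30 → Jul 1, 2158 (118 left).
Jul has 31 days: +31 → Aug 1, 2158 (87 left).
Aug has 31 days: +31 → Sep 1, 2158 (56 left).
Sep has 30 days: +30 → Oct 1, 2158 (26 left).
+26 → Oct 27, 2158.

October 27, 2158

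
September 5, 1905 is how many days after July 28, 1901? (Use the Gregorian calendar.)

Jul 28, 1901 → Jul 28, 1902: 365 days.
Jul 28, 1902 → Jul 28, 1903: 365 days.
Jul 28, 1903 → Jul 28, 1904: 366 days (Feb 29, 1904 is in that span).
Jul 28, 1904 → Jul 28, 1905: 365 days.
Jul 28, 1905 → Aug 28, 1905: 31 days (July has 31).
Aug 28, 1905 → Sep 5, 1905: 8 days.
Total: 1500 days.

1500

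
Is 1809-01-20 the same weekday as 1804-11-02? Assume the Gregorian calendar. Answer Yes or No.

From Nov 2, 1804 to Jan 20, 1809 is 1540 days.
1540 mod 7 = 0, so they are the same weekday.
(Nov 2, 1804 is a Friday; Jan 20, 1809 is a Friday.)

Yes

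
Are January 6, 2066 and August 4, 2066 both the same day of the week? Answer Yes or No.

From Jan 6, 2066 to Aug 4, 2066 is 210 days.
210 mod 7 = 0, so they are the same weekday.
(Jan 6, 2066 is a Wednesday; Aug 4, 2066 is a Wednesday.)

Yes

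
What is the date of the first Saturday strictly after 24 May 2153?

May 24, 2153 is a Thursday.
From Thursday to the next Saturday is 2 days.
May 24, 2153 + 2 = May 26, 2153.

May 26, 2153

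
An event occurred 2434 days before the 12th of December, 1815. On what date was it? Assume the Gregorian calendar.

−365 (one year) → Dec 12, 1814 (2069 left).
−365 (one year) → Dec 12, 1813 (1704 left).
−365 (one year) → Dec 12, 1812 (1339 left).
−366 (one year; includes Feb 29, 1812) → Dec 12, 1811 (973 left).
−365 (one year) → Dec 12, 1810 (608 left).
−365 (one year) → Dec 12, 1809 (243 left).
−12 → Nov 30, 1809 (end of Nov, 30 days; 231 left).
−30 → Oct 31, 1809 (end of Oct, 31 days; 201 left).
−31 → Sep 30, 1809 (end of Sep, 30 days; 170 left).
−30 → Aug 31, 1809 (end of Aug, 31 days; 140 left).
−31 → Jul 31, 1809 (end of Jul, 31 days; 109 left).
−31 → Jun 30, 1809 (end of Jun, 30 days; 78 left).
−30 → May 31, 1809 (end of May, 31 days; 48 left).
−31 → Apr 30, 1809 (end of Apr, 30 days; 17 left).
−17 → Apr 13, 1809.

April 13, 1809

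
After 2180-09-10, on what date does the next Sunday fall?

Sep 10, 2180 is a Sunday.
From Sunday to the next Sunday is 7 days.
Sep 10, 2180 + 7 = Sep 17, 2180.

September 17, 2180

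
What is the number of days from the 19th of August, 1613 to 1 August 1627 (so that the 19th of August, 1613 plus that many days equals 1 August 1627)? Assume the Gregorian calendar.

Aug 19, 1613 → Aug 19, 1614: 365 days.
Aug 19, 1614 → Aug 19, 1615: 365 days.
Aug 19, 1615 → Aug 19, 1616: 366 days (Feb 29, 1616 is in that span).
Aug 19, 1616 → Aug 19, 1617: 365 days.
Aug 19, 1617 → Aug 19, 1618: 365 days.
Aug 19, 1618 → Aug 19, 1619: 365 days.
Aug 19, 1619 → Aug 19, 1620: 366 days (Feb 29, 1620 is in that span).
Aug 19, 1620 → Aug 19, 1621: 365 days.
Aug 19, 1621 → Aug 19, 1622: 365 days.
Aug 19, 1622 → Aug 19, 1623: 365 days.
Aug 19, 1623 → Aug 19, 1624: 366 days (Feb 29, 1624 is in that span).
Aug 19, 1624 → Aug 19, 1625: 365 days.
Aug 19, 1625 → Aug 19, 1626: 365 days.
Aug 19, 1626 → Sep 19, 1626: 31 days (August has 31).
Sep 19, 1626 → Oct 19, 1626: 30 days (September has 30).
Oct 19, 1626 → Nov 19, 1626: 31 days (October has 31).
Nov 19, 1626 → Dec 19, 1626: 30 days (November has 30).
Dec 19, 1626 → Jan 19, 1627: 31 days (December has 31).
Jan 19, 1627 → Feb 19, 1627: 31 days (January has 31).
Feb 19, 1627 → Mar 19, 1627: 28 days (February has 28).
Mar 19, 1627 → Apr 19, 1627: 31 days (March has 31).
Apr 19, 1627 → May 19, 1627: 30 days (April has 30).
May 19, 1627 → Jun 19, 1627: 31 days (May has 31).
Jun 19, 1627 → Jul 19, 1627: 30 days (June has 30).
Jul 19, 1627 → Aug 1, 1627: 13 days.
Total: 5095 days.

5095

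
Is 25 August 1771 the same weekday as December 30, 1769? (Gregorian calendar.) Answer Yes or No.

From Dec 30, 1769 to Aug 25, 1771 is 603 days.
603 mod 7 = 1, so they are different weekdays.
(Dec 30, 1769 is a Saturday; Aug 25, 1771 is a Sunday.)

No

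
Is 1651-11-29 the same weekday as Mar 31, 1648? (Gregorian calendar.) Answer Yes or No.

No

From Mar 31, 1648 to Nov 29, 1651 is 1338 days.
1338 mod 7 = 1, so they are different weekdays.
(Mar 31, 1648 is a Tuesday; Nov 29, 1651 is a Wednesday.)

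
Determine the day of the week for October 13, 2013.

Sunday

Doomsday rule: the anchor day for the 2000s is Tuesday. For year 13: 13÷12 = 1 r 1, and 1÷4 = 0, so 1+1+0 = 2.
Tuesday + 2 ≡ Thursday — that's 2013's doomsday.
In October the doomsday date is Oct 10.
Oct 13 is 3 days after Oct 10; 3 mod 7 = 3, so Thursday + 3 = Sunday.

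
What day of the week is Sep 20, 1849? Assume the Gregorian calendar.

Doomsday rule: the anchor day for the 1800s is Friday. For year 49: 49÷12 = 4 r 1, and 1÷4 = 0, so 4+1+0 = 5.
Friday + 5 ≡ Wednesday — that's 1849's doomsday.
In September the doomsday date is Sep 5.
Sep 20 is 15 days after Sep 5; 15 mod 7 = 1, so Wednesday + 1 = Thursday.

Thursday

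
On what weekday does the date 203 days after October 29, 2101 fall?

Oct 29, 2101 is a Saturday.
203 mod 7 = 0, so 203 days after a Saturday is Saturday + 0 = Saturday.

Saturday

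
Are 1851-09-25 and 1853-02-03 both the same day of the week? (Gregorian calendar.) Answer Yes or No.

Yes

From Sep 25, 1851 to Feb 3, 1853 is 497 days.
497 mod 7 = 0, so they are the same weekday.
(Sep 25, 1851 is a Thursday; Feb 3, 1853 is a Thursday.)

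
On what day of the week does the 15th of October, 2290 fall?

Doomsday rule: the anchor day for the 2200s is Friday. For year 90: 90÷12 = 7 r 6, and 6÷4 = 1, so 7+6+1 = 14.
Friday + 14 ≡ Friday — that's 2290's doomsday.
In October the doomsday date is Oct 10.
Oct 15 is 5 days after Oct 10; 5 mod 7 = 5, so Friday + 5 = Wednesday.

Wednesday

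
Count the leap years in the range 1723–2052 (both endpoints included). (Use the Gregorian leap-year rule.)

81

Multiples of 4 in [1723,2052]: 83.
Of those, multiples of 100: 3 (not leap unless ÷400).
Multiples of 400: 1.
Leap years = 83 − 3 + 1 = 81.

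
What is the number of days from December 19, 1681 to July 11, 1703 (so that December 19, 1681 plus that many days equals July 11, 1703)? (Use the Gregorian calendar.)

Dec 19, 1681 → Dec 19, 1682: 365 days.
Dec 19, 1682 → Dec 19, 1683: 365 days.
Dec 19, 1683 → Dec 19, 1684: 366 days (Feb 29, 1684 is in that span).
Dec 19, 1684 → Dec 19, 1685: 365 days.
Dec 19, 1685 → Dec 19, 1686: 365 days.
Dec 19, 1686 → Dec 19, 1687: 365 days.
Dec 19, 1687 → Dec 19, 1688: 366 days (Feb 29, 1688 is in that span).
Dec 19, 1688 → Dec 19, 1689: 365 days.
Dec 19, 1689 → Dec 19, 1690: 365 days.
Dec 19, 1690 → Dec 19, 1691: 365 days.
Dec 19, 1691 → Dec 19, 1692: 366 days (Feb 29, 1692 is in that span).
Dec 19, 1692 → Dec 19, 1693: 365 days.
Dec 19, 1693 → Dec 19, 1694: 365 days.
Dec 19, 1694 → Dec 19, 1695: 365 days.
Dec 19, 1695 → Dec 19, 1696: 366 days (Feb 29, 1696 is in that span).
Dec 19, 1696 → Dec 19, 1697: 365 days.
Dec 19, 1697 → Dec 19, 1698: 365 days.
Dec 19, 1698 → Dec 19, 1699: 365 days.
Dec 19, 1699 → Dec 19, 1700: 365 days.
Dec 19, 1700 → Dec 19, 1701: 365 days.
Dec 19, 1701 → Dec 19, 1702: 365 days.
Dec 19, 1702 → Jan 19, 1703: 31 days (December has 31).
Jan 19, 1703 → Feb 19, 1703: 31 days (January has 31).
Feb 19, 1703 → Mar 19, 1703: 28 days (February has 28).
Mar 19, 1703 → Apr 19, 1703: 31 days (March has 31).
Apr 19, 1703 → May 19, 1703: 30 days (April has 30).
May 19, 1703 → Jun 19, 1703: 31 days (May has 31).
Jun 19, 1703 → Jul 11, 1703: 22 days.
Total: 7873 days.

7873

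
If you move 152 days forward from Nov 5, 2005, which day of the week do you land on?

First find the weekday of Nov 5, 2005. Doomsday rule: the anchor day for the 2000s is Tuesday. For year 05: 5÷12 = 0 r 5, and 5÷4 = 1, so 0+5+1 = 6.
Tuesday + 6 ≡ Monday — that's 2005's doomsday.
In November the doomsday date is Nov 7.
Nov 5 is 2 days before Nov 7; 2 mod 7 = 2, so Monday − 2 = Saturday.
152 mod 7 = 5, so 152 days after a Saturday is Saturday + 5 = Thursday.

Thursday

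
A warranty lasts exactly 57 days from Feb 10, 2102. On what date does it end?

Feb has 28 days: +19 → Mar 1, 2102 (38 left).
Mar has 31 days: +31 → Apr 1, 2102 (7 left).
+7 → Apr 8, 2102.

April 8, 2102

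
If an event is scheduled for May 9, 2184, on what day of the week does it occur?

Sunday

Doomsday rule: the anchor day for the 2100s is Sunday. For year 84: 84÷12 = 7 r 0, and 0÷4 = 0, so 7+0+0 = 7.
Sunday + 7 ≡ Sunday — that's 2184's doomsday.
In May the doomsday date is May 9.
May 9 is the doomsday itself: Sunday.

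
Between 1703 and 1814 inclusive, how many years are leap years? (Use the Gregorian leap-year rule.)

Multiples of 4 in [1703,1814]: 28.
Of those, multiples of 100: 1 (not leap unless ÷400).
Multiples of 400: 0.
Leap years = 28 − 1 + 0 = 27.

27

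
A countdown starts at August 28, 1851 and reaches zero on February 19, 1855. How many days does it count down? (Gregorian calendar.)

1271

Aug 28, 1851 → Aug 28, 1852: 366 days (Feb 29, 1852 is in that span).
Aug 28, 1852 → Aug 28, 1853: 365 days.
Aug 28, 1853 → Aug 28, 1854: 365 days.
Aug 28, 1854 → Sep 28, 1854: 31 days (August has 31).
Sep 28, 1854 → Oct 28, 1854: 30 days (September has 30).
Oct 28, 1854 → Nov 28, 1854: 31 days (October has 31).
Nov 28, 1854 → Dec 28, 1854: 30 days (November has 30).
Dec 28, 1854 → Jan 28, 1855: 31 days (December has 31).
Jan 28, 1855 → Feb 19, 1855: 22 days.
Total: 1271 days.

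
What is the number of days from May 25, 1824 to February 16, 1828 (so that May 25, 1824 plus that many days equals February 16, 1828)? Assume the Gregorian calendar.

1362

May 25, 1824 → May 25, 1825: 365 days.
May 25, 1825 → May 25, 1826: 365 days.
May 25, 1826 → May 25, 1827: 365 days.
May 25, 1827 → Jun 25, 1827: 31 days (May has 31).
Jun 25, 1827 → Jul 25, 1827: 30 days (June has 30).
Jul 25, 1827 → Aug 25, 1827: 31 days (July has 31).
Aug 25, 1827 → Sep 25, 1827: 31 days (August has 31).
Sep 25, 1827 → Oct 25, 1827: 30 days (September has 30).
Oct 25, 1827 → Nov 25, 1827: 31 days (October has 31).
Nov 25, 1827 → Dec 25, 1827: 30 days (November has 30).
Dec 25, 1827 → Jan 25, 1828: 31 days (December has 31).
Jan 25, 1828 → Feb 16, 1828: 22 days.
Total: 1362 days.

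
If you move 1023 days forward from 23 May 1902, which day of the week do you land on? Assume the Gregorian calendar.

Saturday

May 23, 1902 is a Friday.
1023 mod 7 = 1, so 1023 days after a Friday is Friday + 1 = Saturday.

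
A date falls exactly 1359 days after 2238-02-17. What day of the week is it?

Sunday

First find the weekday of Feb 17, 2238. Doomsday rule: the anchor day for the 2200s is Friday. For year 38: 38÷12 = 3 r 2, and 2÷4 = 0, so 3+2+0 = 5.
Friday + 5 ≡ Wednesday — that's 2238's doomsday.
In February the doomsday date is Feb 28 (2238 is not a leap year).
Feb 17 is 11 days before Feb 28; 11 mod 7 = 4, so Wednesday − 4 = Saturday.
1359 mod 7 = 1, so 1359 days after a Saturday is Saturday + 1 = Sunday.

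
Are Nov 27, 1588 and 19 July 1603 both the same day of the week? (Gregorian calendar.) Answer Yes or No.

From Nov 27, 1588 to Jul 19, 1603 is 5347 days.
5347 mod 7 = 6, so they are different weekdays.
(Nov 27, 1588 is a Sunday; Jul 19, 1603 is a Saturday.)

No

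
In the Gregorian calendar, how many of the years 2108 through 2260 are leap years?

Multiples of 4 in [2108,2260]: 39.
Of those, multiples of 100: 1 (not leap unless ÷400).
Multiples of 400: 0.
Leap years = 39 − 1 + 0 = 38.

38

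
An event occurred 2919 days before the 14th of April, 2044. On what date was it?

−366 (one year; includes Feb 29, 2044) → Apr 14, 2043 (2553 left).
−365 (one year) → Apr 14, 2042 (2188 left).
−365 (one year) → Apr 14, 2041 (1823 left).
−365 (one year) → Apr 14, 2040 (1458 left).
−366 (one year; includes Feb 29, 2040) → Apr 14, 2039 (1092 left).
−365 (one year) → Apr 14, 2038 (727 left).
−365 (one year) → Apr 14, 2037 (362 left).
−14 → Mar 31, 2037 (end of Mar, 31 days; 348 left).
−31 → Feb 28, 2037 (end of Feb, 28 days; 317 left).
−28 → Jan 31, 2037 (end of Jan, 31 days; 289 left).
−31 → Dec 31, 2036 (end of Dec, 31 days; 258 left).
−31 → Nov 30, 2036 (end of Nov, 30 days; 227 left).
−30 → Oct 31, 2036 (end of Oct, 31 days; 197 left).
−31 → Sep 30, 2036 (end of Sep, 30 days; 166 left).
−30 → Aug 31, 2036 (end of Aug, 31 days; 136 left).
−31 → Jul 31, 2036 (end of Jul, 31 days; 105 left).
−31 → Jun 30, 2036 (end of Jun, 30 days; 74 left).
−30 → May 31, 2036 (end of May, 31 days; 44 left).
−31 → Apr 30, 2036 (end of Apr, 30 days; 13 left).
−13 → Apr 17, 2036.

April 17, 2036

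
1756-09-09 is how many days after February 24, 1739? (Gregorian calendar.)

6407

Feb 24, 1739 → Feb 24, 1740: 365 days.
Feb 24, 1740 → Feb 24, 1741: 366 days (Feb 29, 1740 is in that span).
Feb 24, 1741 → Feb 24, 1742: 365 days.
Feb 24, 1742 → Feb 24, 1743: 365 days.
Feb 24, 1743 → Feb 24, 1744: 365 days.
Feb 24, 1744 → Feb 24, 1745: 366 days (Feb 29, 1744 is in that span).
Feb 24, 1745 → Feb 24, 1746: 365 days.
Feb 24, 1746 → Feb 24, 1747: 365 days.
Feb 24, 1747 → Feb 24, 1748: 365 days.
Feb 24, 1748 → Feb 24, 1749: 366 days (Feb 29, 1748 is in that span).
Feb 24, 1749 → Feb 24, 1750: 365 days.
Feb 24, 1750 → Feb 24, 1751: 365 days.
Feb 24, 1751 → Feb 24, 1752: 365 days.
Feb 24, 1752 → Feb 24, 1753: 366 days (Feb 29, 1752 is in that span).
Feb 24, 1753 → Feb 24, 1754: 365 days.
Feb 24, 1754 → Feb 24, 1755: 365 days.
Feb 24, 1755 → Feb 24, 1756: 365 days.
Feb 24, 1756 → Mar 24, 1756: 29 days (February has 29).
Mar 24, 1756 → Apr 24, 1756: 31 days (March has 31).
Apr 24, 1756 → May 24, 1756: 30 days (April has 30).
May 24, 1756 → Jun 24, 1756: 31 days (May has 31).
Jun 24, 1756 → Jul 24, 1756: 30 days (June has 30).
Jul 24, 1756 → Aug 24, 1756: 31 days (July has 31).
Aug 24, 1756 → Sep 9, 1756: 16 days.
Total: 6407 days.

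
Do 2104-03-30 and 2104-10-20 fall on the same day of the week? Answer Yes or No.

From Mar 30, 2104 to Oct 20, 2104 is 204 days.
204 mod 7 = 1, so they are different weekdays.
(Mar 30, 2104 is a Sunday; Oct 20, 2104 is a Monday.)

No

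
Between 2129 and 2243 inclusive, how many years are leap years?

27

Multiples of 4 in [2129,2243]: 28.
Of those, multiples of 100: 1 (not leap unless ÷400).
Multiples of 400: 0.
Leap years = 28 − 1 + 0 = 27.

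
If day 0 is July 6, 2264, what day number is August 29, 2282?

Jul 6, 2264 → Jul 6, 2265: 365 days.
Jul 6, 2265 → Jul 6, 2266: 365 days.
Jul 6, 2266 → Jul 6, 2267: 365 days.
Jul 6, 2267 → Jul 6, 2268: 366 days (Feb 29, 2268 is in that span).
Jul 6, 2268 → Jul 6, 2269: 365 days.
Jul 6, 2269 → Jul 6, 2270: 365 days.
Jul 6, 2270 → Jul 6, 2271: 365 days.
Jul 6, 2271 → Jul 6, 2272: 366 days (Feb 29, 2272 is in that span).
Jul 6, 2272 → Jul 6, 2273: 365 days.
Jul 6, 2273 → Jul 6, 2274: 365 days.
Jul 6, 2274 → Jul 6, 2275: 365 days.
Jul 6, 2275 → Jul 6, 2276: 366 days (Feb 29, 2276 is in that span).
Jul 6, 2276 → Jul 6, 2277: 365 days.
Jul 6, 2277 → Jul 6, 2278: 365 days.
Jul 6, 2278 → Jul 6, 2279: 365 days.
Jul 6, 2279 → Jul 6, 2280: 366 days (Feb 29, 2280 is in that span).
Jul 6, 2280 → Jul 6, 2281: 365 days.
Jul 6, 2281 → Jul 6, 2282: 365 days.
Jul 6, 2282 → Aug 6, 2282: 31 days (July has 31).
Aug 6, 2282 → Aug 29, 2282: 23 days.
Total: 6628 days.

6628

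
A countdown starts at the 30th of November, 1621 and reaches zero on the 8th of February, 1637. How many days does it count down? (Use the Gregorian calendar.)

5549

Nov 30, 1621 → Nov 30, 1622: 365 days.
Nov 30, 1622 → Nov 30, 1623: 365 days.
Nov 30, 1623 → Nov 30, 1624: 366 days (Feb 29, 1624 is in that span).
Nov 30, 1624 → Nov 30, 1625: 365 days.
Nov 30, 1625 → Nov 30, 1626: 365 days.
Nov 30, 1626 → Nov 30, 1627: 365 days.
Nov 30, 1627 → Nov 30, 1628: 366 days (Feb 29, 1628 is in that span).
Nov 30, 1628 → Nov 30, 1629: 365 days.
Nov 30, 1629 → Nov 30, 1630: 365 days.
Nov 30, 1630 → Nov 30, 1631: 365 days.
Nov 30, 1631 → Nov 30, 1632: 366 days (Feb 29, 1632 is in that span).
Nov 30, 1632 → Nov 30, 1633: 365 days.
Nov 30, 1633 → Nov 30, 1634: 365 days.
Nov 30, 1634 → Nov 30, 1635: 365 days.
Nov 30, 1635 → Nov 30, 1636: 366 days (Feb 29, 1636 is in that span).
Nov 30, 1636 → Dec 30, 1636: 30 days (November has 30).
Dec 30, 1636 → Jan 30, 1637: 31 days (December has 31).
Jan 30, 1637 → Feb 8, 1637: 9 days.
Total: 5549 days.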